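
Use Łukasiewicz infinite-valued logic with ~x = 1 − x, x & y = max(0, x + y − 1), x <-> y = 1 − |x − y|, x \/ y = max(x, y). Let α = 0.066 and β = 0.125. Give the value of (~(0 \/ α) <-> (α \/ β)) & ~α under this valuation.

0 \/ α = max(0.000, 0.066) = 0.066
~(0 \/ α) = 1 − 0.066 = 0.934
α \/ β = max(0.066, 0.125) = 0.125
~(0 \/ α) <-> (α \/ β) = 1 − |0.934 − 0.125| = 1 − 0.809 = 0.191
~α = 1 − 0.066 = 0.934
(~(0 \/ α) <-> (α \/ β)) & ~α = max(0, 0.191 + 0.934 − 1) = max(0, 0.125) = 0.125

0.125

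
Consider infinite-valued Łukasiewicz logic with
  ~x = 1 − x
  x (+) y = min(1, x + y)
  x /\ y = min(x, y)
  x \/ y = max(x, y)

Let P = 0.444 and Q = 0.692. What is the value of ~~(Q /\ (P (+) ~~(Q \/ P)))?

0.692

Q \/ P = max(0.692, 0.444) = 0.692
~(Q \/ P) = 1 − 0.692 = 0.308
~~(Q \/ P) = 1 − 0.308 = 0.692
P (+) ~~(Q \/ P) = min(1, 0.444 + 0.692) = min(1, 1.136) = 1.000
Q /\ (P (+) ~~(Q \/ P)) = min(0.692, 1.000) = 0.692
~(Q /\ (P (+) ~~(Q \/ P))) = 1 − 0.692 = 0.308
~~(Q /\ (P (+) ~~(Q \/ P))) = 1 − 0.308 = 0.692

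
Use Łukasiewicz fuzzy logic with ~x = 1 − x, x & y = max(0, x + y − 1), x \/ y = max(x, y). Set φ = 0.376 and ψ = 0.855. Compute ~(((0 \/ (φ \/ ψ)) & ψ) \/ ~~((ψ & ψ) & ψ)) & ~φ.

φ \/ ψ = max(0.376, 0.855) = 0.855
0 \/ (φ \/ ψ) = max(0.000, 0.855) = 0.855
(0 \/ (φ \/ ψ)) & ψ = max(0, 0.855 + 0.855 − 1) = max(0, 0.710) = 0.710
ψ & ψ = max(0, 0.855 + 0.855 − 1) = max(0, 0.710) = 0.710
(ψ & ψ) & ψ = max(0, 0.710 + 0.855 − 1) = max(0, 0.565) = 0.565
~((ψ & ψ) & ψ) = 1 − 0.565 = 0.435
~~((ψ & ψ) & ψ) = 1 − 0.435 = 0.565
((0 \/ (φ \/ ψ)) & ψ) \/ ~~((ψ & ψ) & ψ) = max(0.710, 0.565) = 0.710
~(((0 \/ (φ \/ ψ)) & ψ) \/ ~~((ψ & ψ) & ψ)) = 1 − 0.710 = 0.290
~φ = 1 − 0.376 = 0.624
~(((0 \/ (φ \/ ψ)) & ψ) \/ ~~((ψ & ψ) & ψ)) & ~φ = max(0, 0.290 + 0.624 − 1) = max(0, -0.086) = 0.000

0.000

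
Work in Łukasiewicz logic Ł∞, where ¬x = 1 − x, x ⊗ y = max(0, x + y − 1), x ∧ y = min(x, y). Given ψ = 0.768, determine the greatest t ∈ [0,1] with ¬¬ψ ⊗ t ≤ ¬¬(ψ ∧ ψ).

1.000

¬ψ = 1 − 0.768 = 0.232
¬¬ψ = 1 − 0.232 = 0.768
So the left factor is ¬¬ψ = 0.768.
ψ ∧ ψ = min(0.768, 0.768) = 0.768
¬(ψ ∧ ψ) = 1 − 0.768 = 0.232
¬¬(ψ ∧ ψ) = 1 − 0.232 = 0.768
So the right-hand bound is ¬¬(ψ ∧ ψ) = 0.768.
The residuum of the Łukasiewicz t-norm gives the supremum: min(1, 1 − 0.768 + 0.768).
1 − 0.768 + 0.768 = 1.000, so t = min(1, 1.000) = 1.000.
Check: 0.768 ⊗ 1.000 = max(0, 0.768) = 0.768 ≤ 0.768.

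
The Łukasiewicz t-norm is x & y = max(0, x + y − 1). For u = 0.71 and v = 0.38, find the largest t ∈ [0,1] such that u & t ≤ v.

The residuum of the Łukasiewicz t-norm gives the supremum: min(1, 1 − 0.71 + 0.38).
1 − 0.71 + 0.38 = 0.67, so t = min(1, 0.67) = 0.67.
Check: 0.71 & 0.67 = max(0, 0.38) = 0.38 ≤ 0.38.

0.67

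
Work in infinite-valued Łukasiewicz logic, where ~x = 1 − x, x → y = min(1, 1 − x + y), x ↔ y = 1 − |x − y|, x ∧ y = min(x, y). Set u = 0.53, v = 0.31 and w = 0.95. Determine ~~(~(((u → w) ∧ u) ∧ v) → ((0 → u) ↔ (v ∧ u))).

0.62

u → w = min(1, 1 − 0.53 + 0.95) = min(1, 1.42) = 1.00
(u → w) ∧ u = min(1.00, 0.53) = 0.53
((u → w) ∧ u) ∧ v = min(0.53, 0.31) = 0.31
~(((u → w) ∧ u) ∧ v) = 1 − 0.31 = 0.69
0 → u = min(1, 1 − 0.00 + 0.53) = min(1, 1.53) = 1.00
v ∧ u = min(0.31, 0.53) = 0.31
(0 → u) ↔ (v ∧ u) = 1 − |1.00 − 0.31| = 1 − 0.69 = 0.31
~(((u → w) ∧ u) ∧ v) → ((0 → u) ↔ (v ∧ u)) = min(1, 1 − 0.69 + 0.31) = min(1, 0.62) = 0.62
~(~(((u → w) ∧ u) ∧ v) → ((0 → u) ↔ (v ∧ u))) = 1 − 0.62 = 0.38
~~(~(((u → w) ∧ u) ∧ v) → ((0 → u) ↔ (v ∧ u))) = 1 − 0.38 = 0.62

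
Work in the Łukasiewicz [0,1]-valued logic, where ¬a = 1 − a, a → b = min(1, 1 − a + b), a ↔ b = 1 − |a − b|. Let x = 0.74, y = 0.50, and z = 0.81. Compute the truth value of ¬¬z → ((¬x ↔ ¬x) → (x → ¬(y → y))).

0.45

¬z = 1 − 0.81 = 0.19
¬¬z = 1 − 0.19 = 0.81
¬x = 1 − 0.74 = 0.26
¬x ↔ ¬x = 1 − |0.26 − 0.26| = 1 − 0.00 = 1.00
y → y = min(1, 1 − 0.50 + 0.50) = min(1, 1.00) = 1.00
¬(y → y) = 1 − 1.00 = 0.00
x → ¬(y → y) = min(1, 1 − 0.74 + 0.00) = min(1, 0.26) = 0.26
(¬x ↔ ¬x) → (x → ¬(y → y)) = min(1, 1 − 1.00 + 0.26) = min(1, 0.26) = 0.26
¬¬z → ((¬x ↔ ¬x) → (x → ¬(y → y))) = min(1, 1 − 0.81 + 0.26) = min(1, 0.45) = 0.45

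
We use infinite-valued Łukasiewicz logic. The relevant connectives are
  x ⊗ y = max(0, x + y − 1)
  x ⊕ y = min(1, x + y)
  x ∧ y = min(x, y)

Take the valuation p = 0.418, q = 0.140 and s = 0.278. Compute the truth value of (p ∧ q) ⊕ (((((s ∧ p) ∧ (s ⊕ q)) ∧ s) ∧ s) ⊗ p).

0.140

p ∧ q = min(0.418, 0.140) = 0.140
s ∧ p = min(0.278, 0.418) = 0.278
s ⊕ q = min(1, 0.278 + 0.140) = min(1, 0.418) = 0.418
(s ∧ p) ∧ (s ⊕ q) = min(0.278, 0.418) = 0.278
((s ∧ p) ∧ (s ⊕ q)) ∧ s = min(0.278, 0.278) = 0.278
(((s ∧ p) ∧ (s ⊕ q)) ∧ s) ∧ s = min(0.278, 0.278) = 0.278
((((s ∧ p) ∧ (s ⊕ q)) ∧ s) ∧ s) ⊗ p = max(0, 0.278 + 0.418 − 1) = max(0, -0.304) = 0.000
(p ∧ q) ⊕ (((((s ∧ p) ∧ (s ⊕ q)) ∧ s) ∧ s) ⊗ p) = min(1, 0.140 + 0.000) = min(1, 0.140) = 0.140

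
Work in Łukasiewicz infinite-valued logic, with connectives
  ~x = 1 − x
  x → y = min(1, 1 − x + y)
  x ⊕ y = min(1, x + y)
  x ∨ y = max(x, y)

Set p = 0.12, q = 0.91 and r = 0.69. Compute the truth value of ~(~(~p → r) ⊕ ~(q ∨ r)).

~p = 1 − 0.12 = 0.88
~p → r = min(1, 1 − 0.88 + 0.69) = min(1, 0.81) = 0.81
~(~p → r) = 1 − 0.81 = 0.19
q ∨ r = max(0.91, 0.69) = 0.91
~(q ∨ r) = 1 − 0.91 = 0.09
~(~p → r) ⊕ ~(q ∨ r) = min(1, 0.19 + 0.09) = min(1, 0.28) = 0.28
~(~(~p → r) ⊕ ~(q ∨ r)) = 1 − 0.28 = 0.72

0.72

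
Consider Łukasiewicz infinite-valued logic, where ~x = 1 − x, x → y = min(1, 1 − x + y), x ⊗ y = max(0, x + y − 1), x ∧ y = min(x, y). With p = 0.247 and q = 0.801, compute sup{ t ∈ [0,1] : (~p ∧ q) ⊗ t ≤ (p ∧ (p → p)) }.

0.494

~p = 1 − 0.247 = 0.753
~p ∧ q = min(0.753, 0.801) = 0.753
So the left factor is ~p ∧ q = 0.753.
p → p = min(1, 1 − 0.247 + 0.247) = min(1, 1.000) = 1.000
p ∧ (p → p) = min(0.247, 1.000) = 0.247
So the right-hand bound is p ∧ (p → p) = 0.247.
The residuum of the Łukasiewicz t-norm gives the supremum: min(1, 1 − 0.753 + 0.247).
1 − 0.753 + 0.247 = 0.494, so t = min(1, 0.494) = 0.494.
Check: 0.753 ⊗ 0.494 = max(0, 0.247) = 0.247 ≤ 0.247.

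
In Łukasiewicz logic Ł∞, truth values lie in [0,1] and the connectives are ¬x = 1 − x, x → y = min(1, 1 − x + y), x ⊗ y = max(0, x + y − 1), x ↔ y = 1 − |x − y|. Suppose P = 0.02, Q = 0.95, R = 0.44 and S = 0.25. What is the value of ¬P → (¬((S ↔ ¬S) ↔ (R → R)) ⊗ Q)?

¬P = 1 − 0.02 = 0.98
¬S = 1 − 0.25 = 0.75
S ↔ ¬S = 1 − |0.25 − 0.75| = 1 − 0.50 = 0.50
R → R = min(1, 1 − 0.44 + 0.44) = min(1, 1.00) = 1.00
(S ↔ ¬S) ↔ (R → R) = 1 − |0.50 − 1.00| = 1 − 0.50 = 0.50
¬((S ↔ ¬S) ↔ (R → R)) = 1 − 0.50 = 0.50
¬((S ↔ ¬S) ↔ (R → R)) ⊗ Q = max(0, 0.50 + 0.95 − 1) = max(0, 0.45) = 0.45
¬P → (¬((S ↔ ¬S) ↔ (R → R)) ⊗ Q) = min(1, 1 − 0.98 + 0.45) = min(1, 0.47) = 0.47

0.47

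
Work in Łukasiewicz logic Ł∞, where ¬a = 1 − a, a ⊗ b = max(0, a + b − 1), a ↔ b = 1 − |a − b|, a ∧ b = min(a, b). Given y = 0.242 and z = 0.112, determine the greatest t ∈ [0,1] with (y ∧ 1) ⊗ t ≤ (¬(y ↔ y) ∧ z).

y ∧ 1 = min(0.242, 1.000) = 0.242
So the left factor is y ∧ 1 = 0.242.
y ↔ y = 1 − |0.242 − 0.242| = 1 − 0.000 = 1.000
¬(y ↔ y) = 1 − 1.000 = 0.000
¬(y ↔ y) ∧ z = min(0.000, 0.112) = 0.000
So the right-hand bound is ¬(y ↔ y) ∧ z = 0.000.
The residuum of the Łukasiewicz t-norm gives the supremum: min(1, 1 − 0.242 + 0.000).
1 − 0.242 + 0.000 = 0.758, so t = min(1, 0.758) = 0.758.
Check: 0.242 ⊗ 0.758 = max(0, 0.000) = 0.000 ≤ 0.000.

0.758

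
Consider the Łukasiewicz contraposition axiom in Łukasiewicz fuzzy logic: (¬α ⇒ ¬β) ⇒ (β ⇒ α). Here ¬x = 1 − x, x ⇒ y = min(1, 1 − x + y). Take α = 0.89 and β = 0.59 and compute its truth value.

¬α = 1 − 0.89 = 0.11
¬β = 1 − 0.59 = 0.41
¬α ⇒ ¬β = min(1, 1 − 0.11 + 0.41) = min(1, 1.30) = 1.00
β ⇒ α = min(1, 1 − 0.59 + 0.89) = min(1, 1.30) = 1.00
(¬α ⇒ ¬β) ⇒ (β ⇒ α) = min(1, 1 − 1.00 + 1.00) = min(1, 1.00) = 1.00
(As expected: an axiom of Ł∞, always 1.)

1.00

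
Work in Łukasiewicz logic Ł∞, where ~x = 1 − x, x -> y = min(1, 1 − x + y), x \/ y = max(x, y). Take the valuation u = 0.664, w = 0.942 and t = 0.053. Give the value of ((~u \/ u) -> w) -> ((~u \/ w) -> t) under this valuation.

0.111

~u = 1 − 0.664 = 0.336
~u \/ u = max(0.336, 0.664) = 0.664
(~u \/ u) -> w = min(1, 1 − 0.664 + 0.942) = min(1, 1.278) = 1.000
~u \/ w = max(0.336, 0.942) = 0.942
(~u \/ w) -> t = min(1, 1 − 0.942 + 0.053) = min(1, 0.111) = 0.111
((~u \/ u) -> w) -> ((~u \/ w) -> t) = min(1, 1 − 1.000 + 0.111) = min(1, 0.111) = 0.111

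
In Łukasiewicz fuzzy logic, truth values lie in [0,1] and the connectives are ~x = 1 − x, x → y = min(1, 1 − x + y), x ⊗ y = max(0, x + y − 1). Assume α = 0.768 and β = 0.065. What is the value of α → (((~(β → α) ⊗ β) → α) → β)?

β → α = min(1, 1 − 0.065 + 0.768) = min(1, 1.703) = 1.000
~(β → α) = 1 − 1.000 = 0.000
~(β → α) ⊗ β = max(0, 0.000 + 0.065 − 1) = max(0, -0.935) = 0.000
(~(β → α) ⊗ β) → α = min(1, 1 − 0.000 + 0.768) = min(1, 1.768) = 1.000
((~(β → α) ⊗ β) → α) → β = min(1, 1 − 1.000 + 0.065) = min(1, 0.065) = 0.065
α → (((~(β → α) ⊗ β) → α) → β) = min(1, 1 − 0.768 + 0.065) = min(1, 0.297) = 0.297

0.297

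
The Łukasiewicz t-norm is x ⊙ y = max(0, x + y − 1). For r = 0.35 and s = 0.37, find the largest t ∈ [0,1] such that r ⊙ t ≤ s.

The residuum of the Łukasiewicz t-norm gives the supremum: min(1, 1 − 0.35 + 0.37).
1 − 0.35 + 0.37 = 1.02, so t = min(1, 1.02) = 1.00.
Check: 0.35 ⊙ 1.00 = max(0, 0.35) = 0.35 ≤ 0.37.

1.00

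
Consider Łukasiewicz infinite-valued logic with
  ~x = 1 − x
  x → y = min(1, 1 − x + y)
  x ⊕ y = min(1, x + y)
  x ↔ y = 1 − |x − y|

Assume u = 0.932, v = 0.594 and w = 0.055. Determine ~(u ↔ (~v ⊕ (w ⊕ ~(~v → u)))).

0.471

~v = 1 − 0.594 = 0.406
~v → u = min(1, 1 − 0.406 + 0.932) = min(1, 1.526) = 1.000
~(~v → u) = 1 − 1.000 = 0.000
w ⊕ ~(~v → u) = min(1, 0.055 + 0.000) = min(1, 0.055) = 0.055
~v ⊕ (w ⊕ ~(~v → u)) = min(1, 0.406 + 0.055) = min(1, 0.461) = 0.461
u ↔ (~v ⊕ (w ⊕ ~(~v → u))) = 1 − |0.932 − 0.461| = 1 − 0.471 = 0.529
~(u ↔ (~v ⊕ (w ⊕ ~(~v → u)))) = 1 − 0.529 = 0.471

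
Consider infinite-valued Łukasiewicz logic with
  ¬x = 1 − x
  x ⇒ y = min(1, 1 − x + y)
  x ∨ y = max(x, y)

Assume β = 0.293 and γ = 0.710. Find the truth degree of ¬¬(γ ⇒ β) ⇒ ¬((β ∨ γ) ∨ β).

γ ⇒ β = min(1, 1 − 0.710 + 0.293) = min(1, 0.583) = 0.583
¬(γ ⇒ β) = 1 − 0.583 = 0.417
¬¬(γ ⇒ β) = 1 − 0.417 = 0.583
β ∨ γ = max(0.293, 0.710) = 0.710
(β ∨ γ) ∨ β = max(0.710, 0.293) = 0.710
¬((β ∨ γ) ∨ β) = 1 − 0.710 = 0.290
¬¬(γ ⇒ β) ⇒ ¬((β ∨ γ) ∨ β) = min(1, 1 − 0.583 + 0.290) = min(1, 0.707) = 0.707

0.707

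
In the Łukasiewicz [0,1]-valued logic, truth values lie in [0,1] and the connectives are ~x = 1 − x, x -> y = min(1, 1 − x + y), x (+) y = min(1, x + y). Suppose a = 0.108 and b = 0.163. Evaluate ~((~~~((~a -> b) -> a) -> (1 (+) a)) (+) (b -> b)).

0.000

~a = 1 − 0.108 = 0.892
~a -> b = min(1, 1 − 0.892 + 0.163) = min(1, 0.271) = 0.271
(~a -> b) -> a = min(1, 1 − 0.271 + 0.108) = min(1, 0.837) = 0.837
~((~a -> b) -> a) = 1 − 0.837 = 0.163
~~((~a -> b) -> a) = 1 − 0.163 = 0.837
~~~((~a -> b) -> a) = 1 − 0.837 = 0.163
1 (+) a = min(1, 1.000 + 0.108) = min(1, 1.108) = 1.000
~~~((~a -> b) -> a) -> (1 (+) a) = min(1, 1 − 0.163 + 1.000) = min(1, 1.837) = 1.000
b -> b = min(1, 1 − 0.163 + 0.163) = min(1, 1.000) = 1.000
(~~~((~a -> b) -> a) -> (1 (+) a)) (+) (b -> b) = min(1, 1.000 + 1.000) = min(1, 2.000) = 1.000
~((~~~((~a -> b) -> a) -> (1 (+) a)) (+) (b -> b)) = 1 − 1.000 = 0.000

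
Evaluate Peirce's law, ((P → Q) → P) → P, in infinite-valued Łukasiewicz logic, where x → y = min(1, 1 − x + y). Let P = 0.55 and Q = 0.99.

1.00

P → Q = min(1, 1 − 0.55 + 0.99) = min(1, 1.44) = 1.00
(P → Q) → P = min(1, 1 − 1.00 + 0.55) = min(1, 0.55) = 0.55
((P → Q) → P) → P = min(1, 1 − 0.55 + 0.55) = min(1, 1.00) = 1.00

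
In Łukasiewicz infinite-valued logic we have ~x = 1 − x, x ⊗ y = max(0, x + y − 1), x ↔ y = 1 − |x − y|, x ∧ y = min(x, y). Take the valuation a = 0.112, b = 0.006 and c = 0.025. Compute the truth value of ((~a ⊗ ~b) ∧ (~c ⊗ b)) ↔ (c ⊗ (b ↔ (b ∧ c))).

~a = 1 − 0.112 = 0.888
~b = 1 − 0.006 = 0.994
~a ⊗ ~b = max(0, 0.888 + 0.994 − 1) = max(0, 0.882) = 0.882
~c = 1 − 0.025 = 0.975
~c ⊗ b = max(0, 0.975 + 0.006 − 1) = max(0, -0.019) = 0.000
(~a ⊗ ~b) ∧ (~c ⊗ b) = min(0.882, 0.000) = 0.000
b ∧ c = min(0.006, 0.025) = 0.006
b ↔ (b ∧ c) = 1 − |0.006 − 0.006| = 1 − 0.000 = 1.000
c ⊗ (b ↔ (b ∧ c)) = max(0, 0.025 + 1.000 − 1) = max(0, 0.025) = 0.025
((~a ⊗ ~b) ∧ (~c ⊗ b)) ↔ (c ⊗ (b ↔ (b ∧ c))) = 1 − |0.000 − 0.025| = 1 − 0.025 = 0.975

0.975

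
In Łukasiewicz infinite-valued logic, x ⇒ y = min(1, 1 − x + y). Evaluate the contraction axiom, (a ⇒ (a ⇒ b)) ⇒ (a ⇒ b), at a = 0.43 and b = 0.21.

0.78

a ⇒ b = min(1, 1 − 0.43 + 0.21) = min(1, 0.78) = 0.78
a ⇒ (a ⇒ b) = min(1, 1 − 0.43 + 0.78) = min(1, 1.35) = 1.00
(a ⇒ (a ⇒ b)) ⇒ (a ⇒ b) = min(1, 1 − 1.00 + 0.78) = min(1, 0.78) = 0.78
(The value 0.78 < 1 shows this instance is not satisfied; fails in Ł∞ (the t-norm is not idempotent).)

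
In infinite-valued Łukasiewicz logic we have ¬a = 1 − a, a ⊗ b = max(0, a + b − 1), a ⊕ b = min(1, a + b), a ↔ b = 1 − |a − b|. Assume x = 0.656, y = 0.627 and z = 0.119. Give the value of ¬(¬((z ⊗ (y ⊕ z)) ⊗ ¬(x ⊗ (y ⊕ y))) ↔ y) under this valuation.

0.373

y ⊕ z = min(1, 0.627 + 0.119) = min(1, 0.746) = 0.746
z ⊗ (y ⊕ z) = max(0, 0.119 + 0.746 − 1) = max(0, -0.135) = 0.000
y ⊕ y = min(1, 0.627 + 0.627) = min(1, 1.254) = 1.000
x ⊗ (y ⊕ y) = max(0, 0.656 + 1.000 − 1) = max(0, 0.656) = 0.656
¬(x ⊗ (y ⊕ y)) = 1 − 0.656 = 0.344
(z ⊗ (y ⊕ z)) ⊗ ¬(x ⊗ (y ⊕ y)) = max(0, 0.000 + 0.344 − 1) = max(0, -0.656) = 0.000
¬((z ⊗ (y ⊕ z)) ⊗ ¬(x ⊗ (y ⊕ y))) = 1 − 0.000 = 1.000
¬((z ⊗ (y ⊕ z)) ⊗ ¬(x ⊗ (y ⊕ y))) ↔ y = 1 − |1.000 − 0.627| = 1 − 0.373 = 0.627
¬(¬((z ⊗ (y ⊕ z)) ⊗ ¬(x ⊗ (y ⊕ y))) ↔ y) = 1 − 0.627 = 0.373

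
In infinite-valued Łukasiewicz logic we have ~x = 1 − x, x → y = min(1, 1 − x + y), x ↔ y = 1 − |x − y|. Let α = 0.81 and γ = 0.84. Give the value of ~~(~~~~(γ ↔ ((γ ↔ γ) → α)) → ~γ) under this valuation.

0.19

γ ↔ γ = 1 − |0.84 − 0.84| = 1 − 0.00 = 1.00
(γ ↔ γ) → α = min(1, 1 − 1.00 + 0.81) = min(1, 0.81) = 0.81
γ ↔ ((γ ↔ γ) → α) = 1 − |0.84 − 0.81| = 1 − 0.03 = 0.97
~(γ ↔ ((γ ↔ γ) → α)) = 1 − 0.97 = 0.03
~~(γ ↔ ((γ ↔ γ) → α)) = 1 − 0.03 = 0.97
~~~(γ ↔ ((γ ↔ γ) → α)) = 1 − 0.97 = 0.03
~~~~(γ ↔ ((γ ↔ γ) → α)) = 1 − 0.03 = 0.97
~γ = 1 − 0.84 = 0.16
~~~~(γ ↔ ((γ ↔ γ) → α)) → ~γ = min(1, 1 − 0.97 + 0.16) = min(1, 0.19) = 0.19
~(~~~~(γ ↔ ((γ ↔ γ) → α)) → ~γ) = 1 − 0.19 = 0.81
~~(~~~~(γ ↔ ((γ ↔ γ) → α)) → ~γ) = 1 − 0.81 = 0.19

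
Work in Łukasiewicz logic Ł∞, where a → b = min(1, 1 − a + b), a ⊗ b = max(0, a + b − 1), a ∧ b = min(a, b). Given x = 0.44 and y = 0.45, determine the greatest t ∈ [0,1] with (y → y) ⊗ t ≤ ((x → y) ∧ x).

0.44

y → y = min(1, 1 − 0.45 + 0.45) = min(1, 1.00) = 1.00
So the left factor is y → y = 1.00.
x → y = min(1, 1 − 0.44 + 0.45) = min(1, 1.01) = 1.00
(x → y) ∧ x = min(1.00, 0.44) = 0.44
So the right-hand bound is (x → y) ∧ x = 0.44.
The residuum of the Łukasiewicz t-norm gives the supremum: min(1, 1 − 1.00 + 0.44).
1 − 1.00 + 0.44 = 0.44, so t = min(1, 0.44) = 0.44.
Check: 1.00 ⊗ 0.44 = max(0, 0.44) = 0.44 ≤ 0.44.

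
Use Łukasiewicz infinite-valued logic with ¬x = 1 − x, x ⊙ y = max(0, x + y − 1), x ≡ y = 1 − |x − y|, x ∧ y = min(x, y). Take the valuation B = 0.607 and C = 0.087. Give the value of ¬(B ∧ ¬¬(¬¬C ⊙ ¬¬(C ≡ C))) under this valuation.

¬C = 1 − 0.087 = 0.913
¬¬C = 1 − 0.913 = 0.087
C ≡ C = 1 − |0.087 − 0.087| = 1 − 0.000 = 1.000
¬(C ≡ C) = 1 − 1.000 = 0.000
¬¬(C ≡ C) = 1 − 0.000 = 1.000
¬¬C ⊙ ¬¬(C ≡ C) = max(0, 0.087 + 1.000 − 1) = max(0, 0.087) = 0.087
¬(¬¬C ⊙ ¬¬(C ≡ C)) = 1 − 0.087 = 0.913
¬¬(¬¬C ⊙ ¬¬(C ≡ C)) = 1 − 0.913 = 0.087
B ∧ ¬¬(¬¬C ⊙ ¬¬(C ≡ C)) = min(0.607, 0.087) = 0.087
¬(B ∧ ¬¬(¬¬C ⊙ ¬¬(C ≡ C))) = 1 − 0.087 = 0.913

0.913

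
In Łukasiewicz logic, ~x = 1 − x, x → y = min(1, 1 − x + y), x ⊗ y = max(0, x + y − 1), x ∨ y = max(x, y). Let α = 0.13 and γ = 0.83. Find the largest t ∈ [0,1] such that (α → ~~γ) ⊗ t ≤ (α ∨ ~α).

~γ = 1 − 0.83 = 0.17
~~γ = 1 − 0.17 = 0.83
α → ~~γ = min(1, 1 − 0.13 + 0.83) = min(1, 1.70) = 1.00
So the left factor is α → ~~γ = 1.00.
~α = 1 − 0.13 = 0.87
α ∨ ~α = max(0.13, 0.87) = 0.87
So the right-hand bound is α ∨ ~α = 0.87.
The residuum of the Łukasiewicz t-norm gives the supremum: min(1, 1 − 1.00 + 0.87).
1 − 1.00 + 0.87 = 0.87, so t = min(1, 0.87) = 0.87.
Check: 1.00 ⊗ 0.87 = max(0, 0.87) = 0.87 ≤ 0.87.

0.87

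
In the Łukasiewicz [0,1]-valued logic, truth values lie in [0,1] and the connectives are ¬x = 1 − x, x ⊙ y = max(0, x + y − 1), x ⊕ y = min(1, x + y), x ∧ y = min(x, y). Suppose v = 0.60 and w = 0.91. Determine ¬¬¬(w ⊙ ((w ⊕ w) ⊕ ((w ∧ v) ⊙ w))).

0.09

w ⊕ w = min(1, 0.91 + 0.91) = min(1, 1.82) = 1.00
w ∧ v = min(0.91, 0.60) = 0.60
(w ∧ v) ⊙ w = max(0, 0.60 + 0.91 − 1) = max(0, 0.51) = 0.51
(w ⊕ w) ⊕ ((w ∧ v) ⊙ w) = min(1, 1.00 + 0.51) = min(1, 1.51) = 1.00
w ⊙ ((w ⊕ w) ⊕ ((w ∧ v) ⊙ w)) = max(0, 0.91 + 1.00 − 1) = max(0, 0.91) = 0.91
¬(w ⊙ ((w ⊕ w) ⊕ ((w ∧ v) ⊙ w))) = 1 − 0.91 = 0.09
¬¬(w ⊙ ((w ⊕ w) ⊕ ((w ∧ v) ⊙ w))) = 1 − 0.09 = 0.91
¬¬¬(w ⊙ ((w ⊕ w) ⊕ ((w ∧ v) ⊙ w))) = 1 − 0.91 = 0.09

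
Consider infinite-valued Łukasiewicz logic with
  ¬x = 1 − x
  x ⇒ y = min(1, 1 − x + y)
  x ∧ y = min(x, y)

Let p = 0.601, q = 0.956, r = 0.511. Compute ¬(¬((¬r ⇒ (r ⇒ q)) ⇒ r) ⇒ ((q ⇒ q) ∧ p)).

0.000

¬r = 1 − 0.511 = 0.489
r ⇒ q = min(1, 1 − 0.511 + 0.956) = min(1, 1.445) = 1.000
¬r ⇒ (r ⇒ q) = min(1, 1 − 0.489 + 1.000) = min(1, 1.511) = 1.000
(¬r ⇒ (r ⇒ q)) ⇒ r = min(1, 1 − 1.000 + 0.511) = min(1, 0.511) = 0.511
¬((¬r ⇒ (r ⇒ q)) ⇒ r) = 1 − 0.511 = 0.489
q ⇒ q = min(1, 1 − 0.956 + 0.956) = min(1, 1.000) = 1.000
(q ⇒ q) ∧ p = min(1.000, 0.601) = 0.601
¬((¬r ⇒ (r ⇒ q)) ⇒ r) ⇒ ((q ⇒ q) ∧ p) = min(1, 1 − 0.489 + 0.601) = min(1, 1.112) = 1.000
¬(¬((¬r ⇒ (r ⇒ q)) ⇒ r) ⇒ ((q ⇒ q) ∧ p)) = 1 − 1.000 = 0.000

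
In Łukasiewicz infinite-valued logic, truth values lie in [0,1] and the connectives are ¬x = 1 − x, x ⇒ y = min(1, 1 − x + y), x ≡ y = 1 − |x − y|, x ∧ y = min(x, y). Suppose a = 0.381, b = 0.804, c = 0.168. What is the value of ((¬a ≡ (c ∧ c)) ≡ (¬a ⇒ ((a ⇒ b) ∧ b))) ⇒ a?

¬a = 1 − 0.381 = 0.619
c ∧ c = min(0.168, 0.168) = 0.168
¬a ≡ (c ∧ c) = 1 − |0.619 − 0.168| = 1 − 0.451 = 0.549
a ⇒ b = min(1, 1 − 0.381 + 0.804) = min(1, 1.423) = 1.000
(a ⇒ b) ∧ b = min(1.000, 0.804) = 0.804
¬a ⇒ ((a ⇒ b) ∧ b) = min(1, 1 − 0.619 + 0.804) = min(1, 1.185) = 1.000
(¬a ≡ (c ∧ c)) ≡ (¬a ⇒ ((a ⇒ b) ∧ b)) = 1 − |0.549 − 1.000| = 1 − 0.451 = 0.549
((¬a ≡ (c ∧ c)) ≡ (¬a ⇒ ((a ⇒ b) ∧ b))) ⇒ a = min(1, 1 − 0.549 + 0.381) = min(1, 0.832) = 0.832

0.832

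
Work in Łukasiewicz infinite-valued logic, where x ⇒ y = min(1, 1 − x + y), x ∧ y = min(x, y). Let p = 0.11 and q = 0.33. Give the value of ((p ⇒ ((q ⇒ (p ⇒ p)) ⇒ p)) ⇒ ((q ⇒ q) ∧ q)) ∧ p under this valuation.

p ⇒ p = min(1, 1 − 0.11 + 0.11) = min(1, 1.00) = 1.00
q ⇒ (p ⇒ p) = min(1, 1 − 0.33 + 1.00) = min(1, 1.67) = 1.00
(q ⇒ (p ⇒ p)) ⇒ p = min(1, 1 − 1.00 + 0.11) = min(1, 0.11) = 0.11
p ⇒ ((q ⇒ (p ⇒ p)) ⇒ p) = min(1, 1 − 0.11 + 0.11) = min(1, 1.00) = 1.00
q ⇒ q = min(1, 1 − 0.33 + 0.33) = min(1, 1.00) = 1.00
(q ⇒ q) ∧ q = min(1.00, 0.33) = 0.33
(p ⇒ ((q ⇒ (p ⇒ p)) ⇒ p)) ⇒ ((q ⇒ q) ∧ q) = min(1, 1 − 1.00 + 0.33) = min(1, 0.33) = 0.33
((p ⇒ ((q ⇒ (p ⇒ p)) ⇒ p)) ⇒ ((q ⇒ q) ∧ q)) ∧ p = min(0.33, 0.11) = 0.11

0.11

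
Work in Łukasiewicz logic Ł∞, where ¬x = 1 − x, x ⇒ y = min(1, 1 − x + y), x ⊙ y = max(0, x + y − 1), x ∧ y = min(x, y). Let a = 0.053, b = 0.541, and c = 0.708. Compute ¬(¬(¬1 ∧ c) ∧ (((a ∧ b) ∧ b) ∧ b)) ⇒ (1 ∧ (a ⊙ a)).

¬1 = 1 − 1.000 = 0.000
¬1 ∧ c = min(0.000, 0.708) = 0.000
¬(¬1 ∧ c) = 1 − 0.000 = 1.000
a ∧ b = min(0.053, 0.541) = 0.053
(a ∧ b) ∧ b = min(0.053, 0.541) = 0.053
((a ∧ b) ∧ b) ∧ b = min(0.053, 0.541) = 0.053
¬(¬1 ∧ c) ∧ (((a ∧ b) ∧ b) ∧ b) = min(1.000, 0.053) = 0.053
¬(¬(¬1 ∧ c) ∧ (((a ∧ b) ∧ b) ∧ b)) = 1 − 0.053 = 0.947
a ⊙ a = max(0, 0.053 + 0.053 − 1) = max(0, -0.894) = 0.000
1 ∧ (a ⊙ a) = min(1.000, 0.000) = 0.000
¬(¬(¬1 ∧ c) ∧ (((a ∧ b) ∧ b) ∧ b)) ⇒ (1 ∧ (a ⊙ a)) = min(1, 1 − 0.947 + 0.000) = min(1, 0.053) = 0.053

0.053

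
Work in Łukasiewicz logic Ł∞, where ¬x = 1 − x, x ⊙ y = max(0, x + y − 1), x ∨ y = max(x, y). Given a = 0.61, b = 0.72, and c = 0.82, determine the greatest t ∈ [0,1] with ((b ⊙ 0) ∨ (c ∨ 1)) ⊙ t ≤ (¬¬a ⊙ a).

b ⊙ 0 = max(0, 0.72 + 0.00 − 1) = max(0, -0.28) = 0.00
c ∨ 1 = max(0.82, 1.00) = 1.00
(b ⊙ 0) ∨ (c ∨ 1) = max(0.00, 1.00) = 1.00
So the left factor is (b ⊙ 0) ∨ (c ∨ 1) = 1.00.
¬a = 1 − 0.61 = 0.39
¬¬a = 1 − 0.39 = 0.61
¬¬a ⊙ a = max(0, 0.61 + 0.61 − 1) = max(0, 0.22) = 0.22
So the right-hand bound is ¬¬a ⊙ a = 0.22.
The residuum of the Łukasiewicz t-norm gives the supremum: min(1, 1 − 1.00 + 0.22).
1 − 1.00 + 0.22 = 0.22, so t = min(1, 0.22) = 0.22.
Check: 1.00 ⊙ 0.22 = max(0, 0.22) = 0.22 ≤ 0.22.

0.22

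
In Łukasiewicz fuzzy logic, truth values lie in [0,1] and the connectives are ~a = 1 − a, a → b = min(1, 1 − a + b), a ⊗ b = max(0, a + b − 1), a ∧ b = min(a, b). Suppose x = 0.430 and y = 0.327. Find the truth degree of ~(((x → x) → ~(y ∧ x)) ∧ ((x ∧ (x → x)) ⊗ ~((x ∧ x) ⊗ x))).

x → x = min(1, 1 − 0.430 + 0.430) = min(1, 1.000) = 1.000
y ∧ x = min(0.327, 0.430) = 0.327
~(y ∧ x) = 1 − 0.327 = 0.673
(x → x) → ~(y ∧ x) = min(1, 1 − 1.000 + 0.673) = min(1, 0.673) = 0.673
x ∧ (x → x) = min(0.430, 1.000) = 0.430
x ∧ x = min(0.430, 0.430) = 0.430
(x ∧ x) ⊗ x = max(0, 0.430 + 0.430 − 1) = max(0, -0.140) = 0.000
~((x ∧ x) ⊗ x) = 1 − 0.000 = 1.000
(x ∧ (x → x)) ⊗ ~((x ∧ x) ⊗ x) = max(0, 0.430 + 1.000 − 1) = max(0, 0.430) = 0.430
((x → x) → ~(y ∧ x)) ∧ ((x ∧ (x → x)) ⊗ ~((x ∧ x) ⊗ x)) = min(0.673, 0.430) = 0.430
~(((x → x) → ~(y ∧ x)) ∧ ((x ∧ (x → x)) ⊗ ~((x ∧ x) ⊗ x))) = 1 − 0.430 = 0.570

0.570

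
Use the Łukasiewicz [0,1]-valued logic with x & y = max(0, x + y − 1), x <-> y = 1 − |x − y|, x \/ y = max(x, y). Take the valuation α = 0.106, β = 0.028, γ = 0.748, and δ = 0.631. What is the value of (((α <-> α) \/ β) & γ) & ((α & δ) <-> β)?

0.720

α <-> α = 1 − |0.106 − 0.106| = 1 − 0.000 = 1.000
(α <-> α) \/ β = max(1.000, 0.028) = 1.000
((α <-> α) \/ β) & γ = max(0, 1.000 + 0.748 − 1) = max(0, 0.748) = 0.748
α & δ = max(0, 0.106 + 0.631 − 1) = max(0, -0.263) = 0.000
(α & δ) <-> β = 1 − |0.000 − 0.028| = 1 − 0.028 = 0.972
(((α <-> α) \/ β) & γ) & ((α & δ) <-> β) = max(0, 0.748 + 0.972 − 1) = max(0, 0.720) = 0.720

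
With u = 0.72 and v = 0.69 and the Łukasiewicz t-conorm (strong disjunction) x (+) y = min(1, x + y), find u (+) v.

u (+) v = min(1, 0.72 + 0.69) = min(1, 1.41) = 1.00
For comparison, the Gödel t-conorm max(x, y) would give 0.72.

1.00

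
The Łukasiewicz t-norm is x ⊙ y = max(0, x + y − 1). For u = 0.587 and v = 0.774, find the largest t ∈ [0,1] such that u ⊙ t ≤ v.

The residuum of the Łukasiewicz t-norm gives the supremum: min(1, 1 − 0.587 + 0.774).
1 − 0.587 + 0.774 = 1.187, so t = min(1, 1.187) = 1.000.
Check: 0.587 ⊙ 1.000 = max(0, 0.587) = 0.587 ≤ 0.774.

1.000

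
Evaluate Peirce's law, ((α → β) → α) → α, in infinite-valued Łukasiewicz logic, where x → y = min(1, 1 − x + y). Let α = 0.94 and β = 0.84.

α → β = min(1, 1 − 0.94 + 0.84) = min(1, 0.90) = 0.90
(α → β) → α = min(1, 1 − 0.90 + 0.94) = min(1, 1.04) = 1.00
((α → β) → α) → α = min(1, 1 − 1.00 + 0.94) = min(1, 0.94) = 0.94
(The value 0.94 < 1 shows this instance is not satisfied; not a Ł∞-tautology in general.)

0.94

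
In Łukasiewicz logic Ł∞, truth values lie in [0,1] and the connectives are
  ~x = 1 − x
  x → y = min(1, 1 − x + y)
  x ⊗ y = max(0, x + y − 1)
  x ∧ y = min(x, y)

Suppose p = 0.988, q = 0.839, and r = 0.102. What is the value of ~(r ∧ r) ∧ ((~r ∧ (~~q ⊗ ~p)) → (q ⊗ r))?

r ∧ r = min(0.102, 0.102) = 0.102
~(r ∧ r) = 1 − 0.102 = 0.898
~r = 1 − 0.102 = 0.898
~q = 1 − 0.839 = 0.161
~~q = 1 − 0.161 = 0.839
~p = 1 − 0.988 = 0.012
~~q ⊗ ~p = max(0, 0.839 + 0.012 − 1) = max(0, -0.149) = 0.000
~r ∧ (~~q ⊗ ~p) = min(0.898, 0.000) = 0.000
q ⊗ r = max(0, 0.839 + 0.102 − 1) = max(0, -0.059) = 0.000
(~r ∧ (~~q ⊗ ~p)) → (q ⊗ r) = min(1, 1 − 0.000 + 0.000) = min(1, 1.000) = 1.000
~(r ∧ r) ∧ ((~r ∧ (~~q ⊗ ~p)) → (q ⊗ r)) = min(0.898, 1.000) = 0.898

0.898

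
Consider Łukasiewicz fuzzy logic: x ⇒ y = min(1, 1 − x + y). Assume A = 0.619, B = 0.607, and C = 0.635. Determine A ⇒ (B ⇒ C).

1.000

B ⇒ C = min(1, 1 − 0.607 + 0.635) = min(1, 1.028) = 1.000
A ⇒ (B ⇒ C) = min(1, 1 − 0.619 + 1.000) = min(1, 1.381) = 1.000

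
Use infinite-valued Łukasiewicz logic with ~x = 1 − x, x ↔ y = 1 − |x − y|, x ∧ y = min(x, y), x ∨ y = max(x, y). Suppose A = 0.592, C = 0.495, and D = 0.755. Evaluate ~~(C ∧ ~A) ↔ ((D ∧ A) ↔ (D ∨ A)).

0.571

~A = 1 − 0.592 = 0.408
C ∧ ~A = min(0.495, 0.408) = 0.408
~(C ∧ ~A) = 1 − 0.408 = 0.592
~~(C ∧ ~A) = 1 − 0.592 = 0.408
D ∧ A = min(0.755, 0.592) = 0.592
D ∨ A = max(0.755, 0.592) = 0.755
(D ∧ A) ↔ (D ∨ A) = 1 − |0.592 − 0.755| = 1 − 0.163 = 0.837
~~(C ∧ ~A) ↔ ((D ∧ A) ↔ (D ∨ A)) = 1 − |0.408 − 0.837| = 1 − 0.429 = 0.571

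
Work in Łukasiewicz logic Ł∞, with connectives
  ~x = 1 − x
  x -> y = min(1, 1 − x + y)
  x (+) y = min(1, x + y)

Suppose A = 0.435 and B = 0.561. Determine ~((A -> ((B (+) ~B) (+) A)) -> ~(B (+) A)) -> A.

0.439

~B = 1 − 0.561 = 0.439
B (+) ~B = min(1, 0.561 + 0.439) = min(1, 1.000) = 1.000
(B (+) ~B) (+) A = min(1, 1.000 + 0.435) = min(1, 1.435) = 1.000
A -> ((B (+) ~B) (+) A) = min(1, 1 − 0.435 + 1.000) = min(1, 1.565) = 1.000
B (+) A = min(1, 0.561 + 0.435) = min(1, 0.996) = 0.996
~(B (+) A) = 1 − 0.996 = 0.004
(A -> ((B (+) ~B) (+) A)) -> ~(B (+) A) = min(1, 1 − 1.000 + 0.004) = min(1, 0.004) = 0.004
~((A -> ((B (+) ~B) (+) A)) -> ~(B (+) A)) = 1 − 0.004 = 0.996
~((A -> ((B (+) ~B) (+) A)) -> ~(B (+) A)) -> A = min(1, 1 − 0.996 + 0.435) = min(1, 0.439) = 0.439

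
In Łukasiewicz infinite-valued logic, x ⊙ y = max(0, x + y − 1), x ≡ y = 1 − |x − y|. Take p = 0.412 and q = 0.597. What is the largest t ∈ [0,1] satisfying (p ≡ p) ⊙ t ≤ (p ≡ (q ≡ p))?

0.597

p ≡ p = 1 − |0.412 − 0.412| = 1 − 0.000 = 1.000
So the left factor is p ≡ p = 1.000.
q ≡ p = 1 − |0.597 − 0.412| = 1 − 0.185 = 0.815
p ≡ (q ≡ p) = 1 − |0.412 − 0.815| = 1 − 0.403 = 0.597
So the right-hand bound is p ≡ (q ≡ p) = 0.597.
The residuum of the Łukasiewicz t-norm gives the supremum: min(1, 1 − 1.000 + 0.597).
1 − 1.000 + 0.597 = 0.597, so t = min(1, 0.597) = 0.597.
Check: 1.000 ⊙ 0.597 = max(0, 0.597) = 0.597 ≤ 0.597.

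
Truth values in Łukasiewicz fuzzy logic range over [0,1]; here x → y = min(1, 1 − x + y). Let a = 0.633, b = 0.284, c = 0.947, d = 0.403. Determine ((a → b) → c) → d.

0.403

a → b = min(1, 1 − 0.633 + 0.284) = min(1, 0.651) = 0.651
(a → b) → c = min(1, 1 − 0.651 + 0.947) = min(1, 1.296) = 1.000
((a → b) → c) → d = min(1, 1 − 1.000 + 0.403) = min(1, 0.403) = 0.403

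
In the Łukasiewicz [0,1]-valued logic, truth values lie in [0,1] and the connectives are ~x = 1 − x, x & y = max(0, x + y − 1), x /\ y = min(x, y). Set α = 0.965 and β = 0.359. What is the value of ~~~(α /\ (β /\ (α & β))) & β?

0.035

α & β = max(0, 0.965 + 0.359 − 1) = max(0, 0.324) = 0.324
β /\ (α & β) = min(0.359, 0.324) = 0.324
α /\ (β /\ (α & β)) = min(0.965, 0.324) = 0.324
~(α /\ (β /\ (α & β))) = 1 − 0.324 = 0.676
~~(α /\ (β /\ (α & β))) = 1 − 0.676 = 0.324
~~~(α /\ (β /\ (α & β))) = 1 − 0.324 = 0.676
~~~(α /\ (β /\ (α & β))) & β = max(0, 0.676 + 0.359 − 1) = max(0, 0.035) = 0.035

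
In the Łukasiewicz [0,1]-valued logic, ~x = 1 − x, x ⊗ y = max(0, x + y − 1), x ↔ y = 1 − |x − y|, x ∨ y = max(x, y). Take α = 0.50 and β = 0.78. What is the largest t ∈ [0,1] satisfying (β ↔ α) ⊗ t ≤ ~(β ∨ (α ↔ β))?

0.50

β ↔ α = 1 − |0.78 − 0.50| = 1 − 0.28 = 0.72
So the left factor is β ↔ α = 0.72.
α ↔ β = 1 − |0.50 − 0.78| = 1 − 0.28 = 0.72
β ∨ (α ↔ β) = max(0.78, 0.72) = 0.78
~(β ∨ (α ↔ β)) = 1 − 0.78 = 0.22
So the right-hand bound is ~(β ∨ (α ↔ β)) = 0.22.
The residuum of the Łukasiewicz t-norm gives the supremum: min(1, 1 − 0.72 + 0.22).
1 − 0.72 + 0.22 = 0.50, so t = min(1, 0.50) = 0.50.
Check: 0.72 ⊗ 0.50 = max(0, 0.22) = 0.22 ≤ 0.22.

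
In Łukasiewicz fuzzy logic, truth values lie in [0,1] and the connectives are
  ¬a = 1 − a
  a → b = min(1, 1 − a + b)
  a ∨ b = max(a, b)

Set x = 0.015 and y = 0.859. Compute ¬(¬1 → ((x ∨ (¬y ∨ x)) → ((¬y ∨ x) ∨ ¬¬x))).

¬1 = 1 − 1.000 = 0.000
¬y = 1 − 0.859 = 0.141
¬y ∨ x = max(0.141, 0.015) = 0.141
x ∨ (¬y ∨ x) = max(0.015, 0.141) = 0.141
¬x = 1 − 0.015 = 0.985
¬¬x = 1 − 0.985 = 0.015
(¬y ∨ x) ∨ ¬¬x = max(0.141, 0.015) = 0.141
(x ∨ (¬y ∨ x)) → ((¬y ∨ x) ∨ ¬¬x) = min(1, 1 − 0.141 + 0.141) = min(1, 1.000) = 1.000
¬1 → ((x ∨ (¬y ∨ x)) → ((¬y ∨ x) ∨ ¬¬x)) = min(1, 1 − 0.000 + 1.000) = min(1, 2.000) = 1.000
¬(¬1 → ((x ∨ (¬y ∨ x)) → ((¬y ∨ x) ∨ ¬¬x))) = 1 − 1.000 = 0.000

0.000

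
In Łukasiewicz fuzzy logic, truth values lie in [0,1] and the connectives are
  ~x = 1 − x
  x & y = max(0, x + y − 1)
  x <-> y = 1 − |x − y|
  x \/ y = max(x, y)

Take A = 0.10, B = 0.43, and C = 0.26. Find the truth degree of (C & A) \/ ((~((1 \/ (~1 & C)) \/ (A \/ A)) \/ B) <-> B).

1.00

C & A = max(0, 0.26 + 0.10 − 1) = max(0, -0.64) = 0.00
~1 = 1 − 1.00 = 0.00
~1 & C = max(0, 0.00 + 0.26 − 1) = max(0, -0.74) = 0.00
1 \/ (~1 & C) = max(1.00, 0.00) = 1.00
A \/ A = max(0.10, 0.10) = 0.10
(1 \/ (~1 & C)) \/ (A \/ A) = max(1.00, 0.10) = 1.00
~((1 \/ (~1 & C)) \/ (A \/ A)) = 1 − 1.00 = 0.00
~((1 \/ (~1 & C)) \/ (A \/ A)) \/ B = max(0.00, 0.43) = 0.43
(~((1 \/ (~1 & C)) \/ (A \/ A)) \/ B) <-> B = 1 − |0.43 − 0.43| = 1 − 0.00 = 1.00
(C & A) \/ ((~((1 \/ (~1 & C)) \/ (A \/ A)) \/ B) <-> B) = max(0.00, 1.00) = 1.00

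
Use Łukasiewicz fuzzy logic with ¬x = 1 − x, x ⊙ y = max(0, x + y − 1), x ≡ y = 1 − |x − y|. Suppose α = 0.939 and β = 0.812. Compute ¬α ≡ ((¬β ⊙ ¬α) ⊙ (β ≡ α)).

0.939

¬α = 1 − 0.939 = 0.061
¬β = 1 − 0.812 = 0.188
¬β ⊙ ¬α = max(0, 0.188 + 0.061 − 1) = max(0, -0.751) = 0.000
β ≡ α = 1 − |0.812 − 0.939| = 1 − 0.127 = 0.873
(¬β ⊙ ¬α) ⊙ (β ≡ α) = max(0, 0.000 + 0.873 − 1) = max(0, -0.127) = 0.000
¬α ≡ ((¬β ⊙ ¬α) ⊙ (β ≡ α)) = 1 − |0.061 − 0.000| = 1 − 0.061 = 0.939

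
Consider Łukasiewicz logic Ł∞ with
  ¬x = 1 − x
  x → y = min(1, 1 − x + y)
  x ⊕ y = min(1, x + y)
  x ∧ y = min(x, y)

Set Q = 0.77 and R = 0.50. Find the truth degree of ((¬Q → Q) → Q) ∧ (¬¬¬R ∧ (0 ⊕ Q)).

¬Q = 1 − 0.77 = 0.23
¬Q → Q = min(1, 1 − 0.23 + 0.77) = min(1, 1.54) = 1.00
(¬Q → Q) → Q = min(1, 1 − 1.00 + 0.77) = min(1, 0.77) = 0.77
¬R = 1 − 0.50 = 0.50
¬¬R = 1 − 0.50 = 0.50
¬¬¬R = 1 − 0.50 = 0.50
0 ⊕ Q = min(1, 0.00 + 0.77) = min(1, 0.77) = 0.77
¬¬¬R ∧ (0 ⊕ Q) = min(0.50, 0.77) = 0.50
((¬Q → Q) → Q) ∧ (¬¬¬R ∧ (0 ⊕ Q)) = min(0.77, 0.50) = 0.50

0.50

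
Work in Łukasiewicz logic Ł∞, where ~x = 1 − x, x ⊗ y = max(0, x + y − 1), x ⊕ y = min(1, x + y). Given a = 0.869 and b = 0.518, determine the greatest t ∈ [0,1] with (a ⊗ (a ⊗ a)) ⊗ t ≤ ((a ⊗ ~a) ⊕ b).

a ⊗ a = max(0, 0.869 + 0.869 − 1) = max(0, 0.738) = 0.738
a ⊗ (a ⊗ a) = max(0, 0.869 + 0.738 − 1) = max(0, 0.607) = 0.607
So the left factor is a ⊗ (a ⊗ a) = 0.607.
~a = 1 − 0.869 = 0.131
a ⊗ ~a = max(0, 0.869 + 0.131 − 1) = max(0, 0.000) = 0.000
(a ⊗ ~a) ⊕ b = min(1, 0.000 + 0.518) = min(1, 0.518) = 0.518
So the right-hand bound is (a ⊗ ~a) ⊕ b = 0.518.
The residuum of the Łukasiewicz t-norm gives the supremum: min(1, 1 − 0.607 + 0.518).
1 − 0.607 + 0.518 = 0.911, so t = min(1, 0.911) = 0.911.
Check: 0.607 ⊗ 0.911 = max(0, 0.518) = 0.518 ≤ 0.518.

0.911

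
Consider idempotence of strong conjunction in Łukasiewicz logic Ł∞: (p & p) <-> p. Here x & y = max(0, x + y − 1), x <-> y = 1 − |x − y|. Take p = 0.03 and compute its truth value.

p & p = max(0, 0.03 + 0.03 − 1) = max(0, -0.94) = 0.00
(p & p) <-> p = 1 − |0.00 − 0.03| = 1 − 0.03 = 0.97
(The value 0.97 < 1 shows this instance is not satisfied; fails in Ł∞ since a ⊗ a = max(0, 2a−1) ≠ a in general.)

0.97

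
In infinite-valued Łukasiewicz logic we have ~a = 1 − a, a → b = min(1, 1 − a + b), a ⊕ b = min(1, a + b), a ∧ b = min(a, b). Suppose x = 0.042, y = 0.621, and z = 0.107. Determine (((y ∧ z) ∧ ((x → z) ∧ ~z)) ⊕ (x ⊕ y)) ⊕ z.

0.877

y ∧ z = min(0.621, 0.107) = 0.107
x → z = min(1, 1 − 0.042 + 0.107) = min(1, 1.065) = 1.000
~z = 1 − 0.107 = 0.893
(x → z) ∧ ~z = min(1.000, 0.893) = 0.893
(y ∧ z) ∧ ((x → z) ∧ ~z) = min(0.107, 0.893) = 0.107
x ⊕ y = min(1, 0.042 + 0.621) = min(1, 0.663) = 0.663
((y ∧ z) ∧ ((x → z) ∧ ~z)) ⊕ (x ⊕ y) = min(1, 0.107 + 0.663) = min(1, 0.770) = 0.770
(((y ∧ z) ∧ ((x → z) ∧ ~z)) ⊕ (x ⊕ y)) ⊕ z = min(1, 0.770 + 0.107) = min(1, 0.877) = 0.877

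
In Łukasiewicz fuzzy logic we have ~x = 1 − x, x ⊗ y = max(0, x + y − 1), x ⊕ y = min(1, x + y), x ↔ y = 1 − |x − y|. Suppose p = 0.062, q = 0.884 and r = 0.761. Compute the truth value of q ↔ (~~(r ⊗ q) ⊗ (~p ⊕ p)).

0.761

r ⊗ q = max(0, 0.761 + 0.884 − 1) = max(0, 0.645) = 0.645
~(r ⊗ q) = 1 − 0.645 = 0.355
~~(r ⊗ q) = 1 − 0.355 = 0.645
~p = 1 − 0.062 = 0.938
~p ⊕ p = min(1, 0.938 + 0.062) = min(1, 1.000) = 1.000
~~(r ⊗ q) ⊗ (~p ⊕ p) = max(0, 0.645 + 1.000 − 1) = max(0, 0.645) = 0.645
q ↔ (~~(r ⊗ q) ⊗ (~p ⊕ p)) = 1 − |0.884 − 0.645| = 1 − 0.239 = 0.761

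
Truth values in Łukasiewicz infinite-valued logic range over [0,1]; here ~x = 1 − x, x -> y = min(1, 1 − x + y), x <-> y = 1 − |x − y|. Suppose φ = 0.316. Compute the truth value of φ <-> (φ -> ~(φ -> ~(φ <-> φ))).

0.316

φ <-> φ = 1 − |0.316 − 0.316| = 1 − 0.000 = 1.000
~(φ <-> φ) = 1 − 1.000 = 0.000
φ -> ~(φ <-> φ) = min(1, 1 − 0.316 + 0.000) = min(1, 0.684) = 0.684
~(φ -> ~(φ <-> φ)) = 1 − 0.684 = 0.316
φ -> ~(φ -> ~(φ <-> φ)) = min(1, 1 − 0.316 + 0.316) = min(1, 1.000) = 1.000
φ <-> (φ -> ~(φ -> ~(φ <-> φ))) = 1 − |0.316 − 1.000| = 1 − 0.684 = 0.316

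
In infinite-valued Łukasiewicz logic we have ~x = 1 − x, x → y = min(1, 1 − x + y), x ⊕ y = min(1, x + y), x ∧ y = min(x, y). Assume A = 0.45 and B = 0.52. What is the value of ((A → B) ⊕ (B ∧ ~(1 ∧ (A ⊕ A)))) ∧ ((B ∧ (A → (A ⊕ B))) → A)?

0.93

A → B = min(1, 1 − 0.45 + 0.52) = min(1, 1.07) = 1.00
A ⊕ A = min(1, 0.45 + 0.45) = min(1, 0.90) = 0.90
1 ∧ (A ⊕ A) = min(1.00, 0.90) = 0.90
~(1 ∧ (A ⊕ A)) = 1 − 0.90 = 0.10
B ∧ ~(1 ∧ (A ⊕ A)) = min(0.52, 0.10) = 0.10
(A → B) ⊕ (B ∧ ~(1 ∧ (A ⊕ A))) = min(1, 1.00 + 0.10) = min(1, 1.10) = 1.00
A ⊕ B = min(1, 0.45 + 0.52) = min(1, 0.97) = 0.97
A → (A ⊕ B) = min(1, 1 − 0.45 + 0.97) = min(1, 1.52) = 1.00
B ∧ (A → (A ⊕ B)) = min(0.52, 1.00) = 0.52
(B ∧ (A → (A ⊕ B))) → A = min(1, 1 − 0.52 + 0.45) = min(1, 0.93) = 0.93
((A → B) ⊕ (B ∧ ~(1 ∧ (A ⊕ A)))) ∧ ((B ∧ (A → (A ⊕ B))) → A) = min(1.00, 0.93) = 0.93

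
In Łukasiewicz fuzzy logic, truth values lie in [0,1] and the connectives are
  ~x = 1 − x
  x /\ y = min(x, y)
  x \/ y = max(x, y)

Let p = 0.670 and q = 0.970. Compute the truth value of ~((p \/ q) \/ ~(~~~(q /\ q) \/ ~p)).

0.030

p \/ q = max(0.670, 0.970) = 0.970
q /\ q = min(0.970, 0.970) = 0.970
~(q /\ q) = 1 − 0.970 = 0.030
~~(q /\ q) = 1 − 0.030 = 0.970
~~~(q /\ q) = 1 − 0.970 = 0.030
~p = 1 − 0.670 = 0.330
~~~(q /\ q) \/ ~p = max(0.030, 0.330) = 0.330
~(~~~(q /\ q) \/ ~p) = 1 − 0.330 = 0.670
(p \/ q) \/ ~(~~~(q /\ q) \/ ~p) = max(0.970, 0.670) = 0.970
~((p \/ q) \/ ~(~~~(q /\ q) \/ ~p)) = 1 − 0.970 = 0.030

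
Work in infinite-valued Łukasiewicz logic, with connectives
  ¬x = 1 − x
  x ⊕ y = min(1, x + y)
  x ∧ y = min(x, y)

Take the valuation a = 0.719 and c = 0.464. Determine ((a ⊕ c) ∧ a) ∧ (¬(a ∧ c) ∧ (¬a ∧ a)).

0.281

a ⊕ c = min(1, 0.719 + 0.464) = min(1, 1.183) = 1.000
(a ⊕ c) ∧ a = min(1.000, 0.719) = 0.719
a ∧ c = min(0.719, 0.464) = 0.464
¬(a ∧ c) = 1 − 0.464 = 0.536
¬a = 1 − 0.719 = 0.281
¬a ∧ a = min(0.281, 0.719) = 0.281
¬(a ∧ c) ∧ (¬a ∧ a) = min(0.536, 0.281) = 0.281
((a ⊕ c) ∧ a) ∧ (¬(a ∧ c) ∧ (¬a ∧ a)) = min(0.719, 0.281) = 0.281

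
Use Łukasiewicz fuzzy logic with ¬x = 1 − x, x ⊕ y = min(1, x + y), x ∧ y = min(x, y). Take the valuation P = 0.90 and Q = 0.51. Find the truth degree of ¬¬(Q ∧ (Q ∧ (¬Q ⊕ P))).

¬Q = 1 − 0.51 = 0.49
¬Q ⊕ P = min(1, 0.49 + 0.90) = min(1, 1.39) = 1.00
Q ∧ (¬Q ⊕ P) = min(0.51, 1.00) = 0.51
Q ∧ (Q ∧ (¬Q ⊕ P)) = min(0.51, 0.51) = 0.51
¬(Q ∧ (Q ∧ (¬Q ⊕ P))) = 1 − 0.51 = 0.49
¬¬(Q ∧ (Q ∧ (¬Q ⊕ P))) = 1 − 0.49 = 0.51

0.51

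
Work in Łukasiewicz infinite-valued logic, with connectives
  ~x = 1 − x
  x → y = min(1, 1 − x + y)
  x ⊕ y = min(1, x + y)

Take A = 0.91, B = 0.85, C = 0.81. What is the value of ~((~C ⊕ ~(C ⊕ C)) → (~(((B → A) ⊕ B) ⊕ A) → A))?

0.00

~C = 1 − 0.81 = 0.19
C ⊕ C = min(1, 0.81 + 0.81) = min(1, 1.62) = 1.00
~(C ⊕ C) = 1 − 1.00 = 0.00
~C ⊕ ~(C ⊕ C) = min(1, 0.19 + 0.00) = min(1, 0.19) = 0.19
B → A = min(1, 1 − 0.85 + 0.91) = min(1, 1.06) = 1.00
(B → A) ⊕ B = min(1, 1.00 + 0.85) = min(1, 1.85) = 1.00
((B → A) ⊕ B) ⊕ A = min(1, 1.00 + 0.91) = min(1, 1.91) = 1.00
~(((B → A) ⊕ B) ⊕ A) = 1 − 1.00 = 0.00
~(((B → A) ⊕ B) ⊕ A) → A = min(1, 1 − 0.00 + 0.91) = min(1, 1.91) = 1.00
(~C ⊕ ~(C ⊕ C)) → (~(((B → A) ⊕ B) ⊕ A) → A) = min(1, 1 − 0.19 + 1.00) = min(1, 1.81) = 1.00
~((~C ⊕ ~(C ⊕ C)) → (~(((B → A) ⊕ B) ⊕ A) → A)) = 1 − 1.00 = 0.00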